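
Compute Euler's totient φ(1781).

Factor: 1781 = 13 · 137.
φ(1781) = (13−1) · (137−1) = 12 · 136 = 1632.

1632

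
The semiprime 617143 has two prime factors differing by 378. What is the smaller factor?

Since p = q + 378, we have 617143 = q(q + 378), so q² + 378q − 617143 = 0.
Discriminant: 378² + 4·617143 = 142884 + 2468572 = 2611456; √2611456 = 1616.
q = (−378 + 1616)/2 = 619, and p = q + 378 = 997.
Check: 619 · 997 = 617143.

619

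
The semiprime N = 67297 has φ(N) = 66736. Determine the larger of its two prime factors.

389

φ(n) = (p−1)(q−1) = n − (p+q) + 1, so p + q = 67297 − 66736 + 1 = 562.
p and q are the roots of t² − 562t + 67297 = 0.
Discriminant: 562² − 4·67297 = 315844 − 269188 = 46656; √46656 = 216.
q = (562 − 216)/2 = 173, p = (562 + 216)/2 = 389.
Check: 173 · 389 = 67297.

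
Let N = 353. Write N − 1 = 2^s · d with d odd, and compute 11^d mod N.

353 − 1 = 352 = 2^5 · 11, so d = 11.
11^1 ≡ 11 (mod 353)
11^2 ≡ 11^2 = 121 ≡ 121 (mod 353)
11^4 ≡ 121^2 = 14641 ≡ 168 (mod 353)
11^8 ≡ 168^2 = 28224 ≡ 337 (mod 353)
11 = 8 + 2 + 1 in binary powers of 2.
So 11^11 ≡ 337 · 121 · 11 ≡ 237 (mod 353).
Squaring chain: 237 → 42 → 352 → 1 → 1; reaches −1, so base 11 does not prove 353 composite.

237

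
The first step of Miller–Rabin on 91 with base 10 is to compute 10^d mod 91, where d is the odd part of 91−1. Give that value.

90

91 − 1 = 90 = 2^1 · 45, so d = 45.
10^1 ≡ 10 (mod 91)
10^2 ≡ 10^2 = 100 ≡ 9 (mod 91)
10^4 ≡ 9^2 = 81 ≡ 81 (mod 91)
10^8 ≡ 81^2 = 6561 ≡ 9 (mod 91)
10^16 ≡ 9^2 = 81 ≡ 81 (mod 91)
10^32 ≡ 81^2 = 6561 ≡ 9 (mod 91)
45 = 32 + 8 + 4 + 1 in binary powers of 2.
So 10^45 ≡ 9 · 9 · 81 · 10 ≡ 90 (mod 91).
Since 10^d ≡ 90 (mod 91), base 10 does not prove 91 composite.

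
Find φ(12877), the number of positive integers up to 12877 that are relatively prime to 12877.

12636

Factor: 12877 = 79 · 163.
φ(12877) = (79−1) · (163−1) = 78 · 162 = 12636.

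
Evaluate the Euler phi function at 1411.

Factor: 1411 = 17 · 83.
φ(1411) = (17−1) · (83−1) = 16 · 82 = 1312.

1312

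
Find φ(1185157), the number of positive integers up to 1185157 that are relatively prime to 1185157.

1151280

Factor: 1185157 = 83 · 109 · 131.
φ(1185157) = (83−1) · (109−1) · (131−1) = 82 · 108 · 130 = 1151280.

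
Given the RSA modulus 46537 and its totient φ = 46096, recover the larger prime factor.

φ(n) = (p−1)(q−1) = n − (p+q) + 1, so p + q = 46537 − 46096 + 1 = 442.
p and q are the roots of t² − 442t + 46537 = 0.
Discriminant: 442² − 4·46537 = 195364 − 186148 = 9216; √9216 = 96.
q = (442 − 96)/2 = 173, p = (442 + 96)/2 = 269.
Check: 173 · 269 = 46537.

269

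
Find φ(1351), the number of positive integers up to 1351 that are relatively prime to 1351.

1152

Factor: 1351 = 7 · 193.
φ(1351) = (7−1) · (193−1) = 6 · 192 = 1152.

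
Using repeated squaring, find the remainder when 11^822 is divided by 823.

11^1 ≡ 11 (mod 823)
11^2 ≡ 11^2 = 121 ≡ 121 (mod 823)
11^4 ≡ 121^2 = 14641 ≡ 650 (mod 823)
11^8 ≡ 650^2 = 422500 ≡ 301 (mod 823)
11^16 ≡ 301^2 = 90601 ≡ 71 (mod 823)
11^32 ≡ 71^2 = 5041 ≡ 103 (mod 823)
11^64 ≡ 103^2 = 10609 ≡ 733 (mod 823)
11^128 ≡ 733^2 = 537289 ≡ 693 (mod 823)
11^256 ≡ 693^2 = 480249 ≡ 440 (mod 823)
11^512 ≡ 440^2 = 193600 ≡ 195 (mod 823)
822 = 512 + 256 + 32 + 16 + 4 + 2 in binary powers of 2.
So 11^822 ≡ 195 · 440 · 103 · 71 · 650 · 121 ≡ 1 (mod 823).
Since the result is 1, base 11 gives no evidence that 823 is composite.

1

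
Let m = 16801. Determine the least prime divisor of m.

16801 is odd.
Digit sum 16, not divisible by 3.
Ends in 1: not divisible by 5.
7: 16801 = 7·2400 + 1
11: 16801 = 11·1527 + 4
13: 16801 = 13·1292 + 5
17: 16801 = 17·988 + 5
19: 16801 = 19·884 + 5
23: 16801 = 23·730 + 11
29: 16801 = 29·579 + 10
31: 16801 = 31·541 + 30
37: 16801 = 37·454 + 3
41: 16801 = 41·409 + 32
43: 16801 = 43·390 + 31
47: 16801 = 47·357 + 22
53: 16801 = 53·317

53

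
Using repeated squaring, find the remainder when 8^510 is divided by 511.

8^1 ≡ 8 (mod 511)
8^2 ≡ 8^2 = 64 ≡ 64 (mod 511)
8^4 ≡ 64^2 = 4096 ≡ 8 (mod 511)
8^8 ≡ 8^2 = 64 ≡ 64 (mod 511)
8^16 ≡ 64^2 = 4096 ≡ 8 (mod 511)
8^32 ≡ 8^2 = 64 ≡ 64 (mod 511)
8^64 ≡ 64^2 = 4096 ≡ 8 (mod 511)
8^128 ≡ 8^2 = 64 ≡ 64 (mod 511)
8^256 ≡ 64^2 = 4096 ≡ 8 (mod 511)
510 = 256 + 128 + 64 + 32 + 16 + 8 + 4 + 2 in binary powers of 2.
So 8^510 ≡ 8 · 64 · 8 · 64 · 8 · 64 · 8 · 64 ≡ 1 (mod 511).
Since the result is 1, base 8 gives no evidence that 511 is composite.

1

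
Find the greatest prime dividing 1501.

79

1501 = 19 · 79
79 is prime.
So 1501 = 19 · 79; the largest prime factor is 79.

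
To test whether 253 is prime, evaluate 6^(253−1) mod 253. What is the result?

234

6^1 ≡ 6 (mod 253)
6^2 ≡ 6^2 = 36 ≡ 36 (mod 253)
6^4 ≡ 36^2 = 1296 ≡ 31 (mod 253)
6^8 ≡ 31^2 = 961 ≡ 202 (mod 253)
6^16 ≡ 202^2 = 40804 ≡ 71 (mod 253)
6^32 ≡ 71^2 = 5041 ≡ 234 (mod 253)
6^64 ≡ 234^2 = 54756 ≡ 108 (mod 253)
6^128 ≡ 108^2 = 11664 ≡ 26 (mod 253)
252 = 128 + 64 + 32 + 16 + 8 + 4 in binary powers of 2.
So 6^252 ≡ 26 · 108 · 234 · 71 · 202 · 31 ≡ 234 (mod 253).
Since 234 ≠ 1, base 6 is a Fermat witness: 253 is composite.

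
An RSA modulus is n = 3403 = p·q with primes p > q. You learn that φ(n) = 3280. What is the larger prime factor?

83

φ(n) = (p−1)(q−1) = n − (p+q) + 1, so p + q = 3403 − 3280 + 1 = 124.
p and q are the roots of t² − 124t + 3403 = 0.
Discriminant: 124² − 4·3403 = 15376 − 13612 = 1764; √1764 = 42.
q = (124 − 42)/2 = 41, p = (124 + 42)/2 = 83.
Check: 41 · 83 = 3403.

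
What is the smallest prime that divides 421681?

13

421681 is odd.
Digit sum 22, not divisible by 3.
Ends in 1: not divisible by 5.
7: 421681 = 7·60240 + 1
11: 421681 = 11·38334 + 7
13: 421681 = 13·32437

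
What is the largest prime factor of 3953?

67

3953 = 59 · 67
67 is prime.
So 3953 = 59 · 67; the largest prime factor is 67.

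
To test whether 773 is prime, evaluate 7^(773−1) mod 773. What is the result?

7^1 ≡ 7 (mod 773)
7^2 ≡ 7^2 = 49 ≡ 49 (mod 773)
7^4 ≡ 49^2 = 2401 ≡ 82 (mod 773)
7^8 ≡ 82^2 = 6724 ≡ 540 (mod 773)
7^16 ≡ 540^2 = 291600 ≡ 179 (mod 773)
7^32 ≡ 179^2 = 32041 ≡ 348 (mod 773)
7^64 ≡ 348^2 = 121104 ≡ 516 (mod 773)
7^128 ≡ 516^2 = 266256 ≡ 344 (mod 773)
7^256 ≡ 344^2 = 118336 ≡ 67 (mod 773)
7^512 ≡ 67^2 = 4489 ≡ 624 (mod 773)
772 = 512 + 256 + 4 in binary powers of 2.
So 7^772 ≡ 624 · 67 · 82 ≡ 1 (mod 773).
Since the result is 1, base 7 gives no evidence that 773 is composite.

1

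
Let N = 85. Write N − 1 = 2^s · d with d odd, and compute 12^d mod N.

37

85 − 1 = 84 = 2^2 · 21, so d = 21.
12^1 ≡ 12 (mod 85)
12^2 ≡ 12^2 = 144 ≡ 59 (mod 85)
12^4 ≡ 59^2 = 3481 ≡ 81 (mod 85)
12^8 ≡ 81^2 = 6561 ≡ 16 (mod 85)
12^16 ≡ 16^2 = 256 ≡ 1 (mod 85)
21 = 16 + 4 + 1 in binary powers of 2.
So 12^21 ≡ 1 · 81 · 12 ≡ 37 (mod 85).
Squaring chain: 37 → 9; never reaches −1, so base 12 is a Miller–Rabin witness that 85 is composite.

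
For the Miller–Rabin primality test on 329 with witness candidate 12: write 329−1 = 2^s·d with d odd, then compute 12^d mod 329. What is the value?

178

329 − 1 = 328 = 2^3 · 41, so d = 41.
12^1 ≡ 12 (mod 329)
12^2 ≡ 12^2 = 144 ≡ 144 (mod 329)
12^4 ≡ 144^2 = 20736 ≡ 9 (mod 329)
12^8 ≡ 9^2 = 81 ≡ 81 (mod 329)
12^16 ≡ 81^2 = 6561 ≡ 310 (mod 329)
12^32 ≡ 310^2 = 96100 ≡ 32 (mod 329)
41 = 32 + 8 + 1 in binary powers of 2.
So 12^41 ≡ 32 · 81 · 12 ≡ 178 (mod 329).
Squaring chain: 178 → 100 → 130; never reaches −1, so base 12 is a Miller–Rabin witness that 329 is composite.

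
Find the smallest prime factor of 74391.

74391 is odd.
Digit sum 24, divisible by 3.

3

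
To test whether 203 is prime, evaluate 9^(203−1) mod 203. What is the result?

9^1 ≡ 9 (mod 203)
9^2 ≡ 9^2 = 81 ≡ 81 (mod 203)
9^4 ≡ 81^2 = 6561 ≡ 65 (mod 203)
9^8 ≡ 65^2 = 4225 ≡ 165 (mod 203)
9^16 ≡ 165^2 = 27225 ≡ 23 (mod 203)
9^32 ≡ 23^2 = 529 ≡ 123 (mod 203)
9^64 ≡ 123^2 = 15129 ≡ 107 (mod 203)
9^128 ≡ 107^2 = 11449 ≡ 81 (mod 203)
202 = 128 + 64 + 8 + 2 in binary powers of 2.
So 9^202 ≡ 81 · 107 · 165 · 81 ≡ 16 (mod 203).
Since 16 ≠ 1, base 9 is a Fermat witness: 203 is composite.

16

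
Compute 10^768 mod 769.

1

10^1 ≡ 10 (mod 769)
10^2 ≡ 10^2 = 100 ≡ 100 (mod 769)
10^4 ≡ 100^2 = 10000 ≡ 3 (mod 769)
10^8 ≡ 3^2 = 9 ≡ 9 (mod 769)
10^16 ≡ 9^2 = 81 ≡ 81 (mod 769)
10^32 ≡ 81^2 = 6561 ≡ 409 (mod 769)
10^64 ≡ 409^2 = 167281 ≡ 408 (mod 769)
10^128 ≡ 408^2 = 166464 ≡ 360 (mod 769)
10^256 ≡ 360^2 = 129600 ≡ 408 (mod 769)
10^512 ≡ 408^2 = 166464 ≡ 360 (mod 769)
768 = 512 + 256 in binary powers of 2.
So 10^768 ≡ 360 · 408 ≡ 1 (mod 769).
Since the result is 1, base 10 gives no evidence that 769 is composite.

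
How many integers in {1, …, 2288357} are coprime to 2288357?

Factor: 2288357 = 101 · 139 · 163.
φ(2288357) = (101−1) · (139−1) · (163−1) = 100 · 138 · 162 = 2235600.

2235600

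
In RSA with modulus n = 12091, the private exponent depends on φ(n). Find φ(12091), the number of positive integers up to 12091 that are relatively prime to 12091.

Factor: 12091 = 107 · 113.
φ(12091) = (107−1) · (113−1) = 106 · 112 = 11872.

11872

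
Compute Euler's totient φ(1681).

Factor: 1681 = 41^2.
φ(1681) = 41^1·(41−1) = 1640.

1640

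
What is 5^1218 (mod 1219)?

453

5^1 ≡ 5 (mod 1219)
5^2 ≡ 5^2 = 25 ≡ 25 (mod 1219)
5^4 ≡ 25^2 = 625 ≡ 625 (mod 1219)
5^8 ≡ 625^2 = 390625 ≡ 545 (mod 1219)
5^16 ≡ 545^2 = 297025 ≡ 808 (mod 1219)
5^32 ≡ 808^2 = 652864 ≡ 699 (mod 1219)
5^64 ≡ 699^2 = 488601 ≡ 1001 (mod 1219)
5^128 ≡ 1001^2 = 1002001 ≡ 1202 (mod 1219)
5^256 ≡ 1202^2 = 1444804 ≡ 289 (mod 1219)
5^512 ≡ 289^2 = 83521 ≡ 629 (mod 1219)
5^1024 ≡ 629^2 = 395641 ≡ 685 (mod 1219)
1218 = 1024 + 128 + 64 + 2 in binary powers of 2.
So 5^1218 ≡ 685 · 1202 · 1001 · 25 ≡ 453 (mod 1219).
Since 453 ≠ 1, base 5 is a Fermat witness: 1219 is composite.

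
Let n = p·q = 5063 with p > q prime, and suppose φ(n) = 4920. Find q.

61

φ(n) = (p−1)(q−1) = n − (p+q) + 1, so p + q = 5063 − 4920 + 1 = 144.
p and q are the roots of t² − 144t + 5063 = 0.
Discriminant: 144² − 4·5063 = 20736 − 20252 = 484; √484 = 22.
q = (144 − 22)/2 = 61, p = (144 + 22)/2 = 83.
Check: 61 · 83 = 5063.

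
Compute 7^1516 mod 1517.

7^1 ≡ 7 (mod 1517)
7^2 ≡ 7^2 = 49 ≡ 49 (mod 1517)
7^4 ≡ 49^2 = 2401 ≡ 884 (mod 1517)
7^8 ≡ 884^2 = 781456 ≡ 201 (mod 1517)
7^16 ≡ 201^2 = 40401 ≡ 959 (mod 1517)
7^32 ≡ 959^2 = 919681 ≡ 379 (mod 1517)
7^64 ≡ 379^2 = 143641 ≡ 1043 (mod 1517)
7^128 ≡ 1043^2 = 1087849 ≡ 160 (mod 1517)
7^256 ≡ 160^2 = 25600 ≡ 1328 (mod 1517)
7^512 ≡ 1328^2 = 1763584 ≡ 830 (mod 1517)
7^1024 ≡ 830^2 = 688900 ≡ 182 (mod 1517)
1516 = 1024 + 256 + 128 + 64 + 32 + 8 + 4 in binary powers of 2.
So 7^1516 ≡ 182 · 1328 · 160 · 1043 · 379 · 201 · 884 ≡ 107 (mod 1517).
Since 107 ≠ 1, base 7 is a Fermat witness: 1517 is composite.

107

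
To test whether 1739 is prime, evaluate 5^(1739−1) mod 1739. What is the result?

474

5^1 ≡ 5 (mod 1739)
5^2 ≡ 5^2 = 25 ≡ 25 (mod 1739)
5^4 ≡ 25^2 = 625 ≡ 625 (mod 1739)
5^8 ≡ 625^2 = 390625 ≡ 1089 (mod 1739)
5^16 ≡ 1089^2 = 1185921 ≡ 1662 (mod 1739)
5^32 ≡ 1662^2 = 2762244 ≡ 712 (mod 1739)
5^64 ≡ 712^2 = 506944 ≡ 895 (mod 1739)
5^128 ≡ 895^2 = 801025 ≡ 1085 (mod 1739)
5^256 ≡ 1085^2 = 1177225 ≡ 1661 (mod 1739)
5^512 ≡ 1661^2 = 2758921 ≡ 867 (mod 1739)
5^1024 ≡ 867^2 = 751689 ≡ 441 (mod 1739)
1738 = 1024 + 512 + 128 + 64 + 8 + 2 in binary powers of 2.
So 5^1738 ≡ 441 · 867 · 1085 · 895 · 1089 · 25 ≡ 474 (mod 1739).
Since 474 ≠ 1, base 5 is a Fermat witness: 1739 is composite.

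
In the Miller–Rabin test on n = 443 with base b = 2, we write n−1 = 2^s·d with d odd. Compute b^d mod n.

443 − 1 = 442 = 2^1 · 221, so d = 221.
2^1 ≡ 2 (mod 443)
2^2 ≡ 2^2 = 4 ≡ 4 (mod 443)
2^4 ≡ 4^2 = 16 ≡ 16 (mod 443)
2^8 ≡ 16^2 = 256 ≡ 256 (mod 443)
2^16 ≡ 256^2 = 65536 ≡ 415 (mod 443)
2^32 ≡ 415^2 = 172225 ≡ 341 (mod 443)
2^64 ≡ 341^2 = 116281 ≡ 215 (mod 443)
2^128 ≡ 215^2 = 46225 ≡ 153 (mod 443)
221 = 128 + 64 + 16 + 8 + 4 + 1 in binary powers of 2.
So 2^221 ≡ 153 · 215 · 415 · 256 · 16 · 2 ≡ 442 (mod 443).
Since 2^d ≡ 442 (mod 443), base 2 does not prove 443 composite.

442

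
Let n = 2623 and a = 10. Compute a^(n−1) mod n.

735

10^1 ≡ 10 (mod 2623)
10^2 ≡ 10^2 = 100 ≡ 100 (mod 2623)
10^4 ≡ 100^2 = 10000 ≡ 2131 (mod 2623)
10^8 ≡ 2131^2 = 4541161 ≡ 748 (mod 2623)
10^16 ≡ 748^2 = 559504 ≡ 805 (mod 2623)
10^32 ≡ 805^2 = 648025 ≡ 144 (mod 2623)
10^64 ≡ 144^2 = 20736 ≡ 2375 (mod 2623)
10^128 ≡ 2375^2 = 5640625 ≡ 1175 (mod 2623)
10^256 ≡ 1175^2 = 1380625 ≡ 927 (mod 2623)
10^512 ≡ 927^2 = 859329 ≡ 1608 (mod 2623)
10^1024 ≡ 1608^2 = 2585664 ≡ 2009 (mod 2623)
10^2048 ≡ 2009^2 = 4036081 ≡ 1907 (mod 2623)
2622 = 2048 + 512 + 32 + 16 + 8 + 4 + 2 in binary powers of 2.
So 10^2622 ≡ 1907 · 1608 · 144 · 805 · 748 · 2131 · 100 ≡ 735 (mod 2623).
Since 735 ≠ 1, base 10 is a Fermat witness: 2623 is composite.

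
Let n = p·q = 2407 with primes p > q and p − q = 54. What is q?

29

Since p = q + 54, we have 2407 = q(q + 54), so q² + 54q − 2407 = 0.
Discriminant: 54² + 4·2407 = 2916 + 9628 = 12544; √12544 = 112.
q = (−54 + 112)/2 = 29, and p = q + 54 = 83.
Check: 29 · 83 = 2407.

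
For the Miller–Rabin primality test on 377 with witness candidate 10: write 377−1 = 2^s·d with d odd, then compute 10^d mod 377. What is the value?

377 − 1 = 376 = 2^3 · 47, so d = 47.
10^1 ≡ 10 (mod 377)
10^2 ≡ 10^2 = 100 ≡ 100 (mod 377)
10^4 ≡ 100^2 = 10000 ≡ 198 (mod 377)
10^8 ≡ 198^2 = 39204 ≡ 373 (mod 377)
10^16 ≡ 373^2 = 139129 ≡ 16 (mod 377)
10^32 ≡ 16^2 = 256 ≡ 256 (mod 377)
47 = 32 + 8 + 4 + 2 + 1 in binary powers of 2.
So 10^47 ≡ 256 · 373 · 198 · 100 · 10 ≡ 108 (mod 377).
Squaring chain: 108 → 354 → 152; never reaches −1, so base 10 is a Miller–Rabin witness that 377 is composite.

108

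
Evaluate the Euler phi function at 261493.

Factor: 261493 = 29 · 71 · 127.
φ(261493) = (29−1) · (71−1) · (127−1) = 28 · 70 · 126 = 246960.

246960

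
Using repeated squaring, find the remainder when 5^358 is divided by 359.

1

5^1 ≡ 5 (mod 359)
5^2 ≡ 5^2 = 25 ≡ 25 (mod 359)
5^4 ≡ 25^2 = 625 ≡ 266 (mod 359)
5^8 ≡ 266^2 = 70756 ≡ 33 (mod 359)
5^16 ≡ 33^2 = 1089 ≡ 12 (mod 359)
5^32 ≡ 12^2 = 144 ≡ 144 (mod 359)
5^64 ≡ 144^2 = 20736 ≡ 273 (mod 359)
5^128 ≡ 273^2 = 74529 ≡ 216 (mod 359)
5^256 ≡ 216^2 = 46656 ≡ 345 (mod 359)
358 = 256 + 64 + 32 + 4 + 2 in binary powers of 2.
So 5^358 ≡ 345 · 273 · 144 · 266 · 25 ≡ 1 (mod 359).
Since the result is 1, base 5 gives no evidence that 359 is composite.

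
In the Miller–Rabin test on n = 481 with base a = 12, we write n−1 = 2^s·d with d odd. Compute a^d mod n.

454

481 − 1 = 480 = 2^5 · 15, so d = 15.
12^1 ≡ 12 (mod 481)
12^2 ≡ 12^2 = 144 ≡ 144 (mod 481)
12^4 ≡ 144^2 = 20736 ≡ 53 (mod 481)
12^8 ≡ 53^2 = 2809 ≡ 404 (mod 481)
15 = 8 + 4 + 2 + 1 in binary powers of 2.
So 12^15 ≡ 404 · 53 · 144 · 12 ≡ 454 (mod 481).
Squaring chain: 454 → 248 → 417 → 248 → 417; never reaches −1, so base 12 is a Miller–Rabin witness that 481 is composite.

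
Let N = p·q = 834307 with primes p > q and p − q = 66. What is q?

Since p = q + 66, we have 834307 = q(q + 66), so q² + 66q − 834307 = 0.
Discriminant: 66² + 4·834307 = 4356 + 3337228 = 3341584; √3341584 = 1828.
q = (−66 + 1828)/2 = 881, and p = q + 66 = 947.
Check: 881 · 947 = 834307.

881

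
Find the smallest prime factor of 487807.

23

487807 is odd.
Digit sum 34, not divisible by 3.
Ends in 7: not divisible by 5.
7: 487807 = 7·69686 + 5
11: 487807 = 11·44346 + 1
13: 487807 = 13·37523 + 8
17: 487807 = 17·28694 + 9
19: 487807 = 19·25674 + 1
23: 487807 = 23·21209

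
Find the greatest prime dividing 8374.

8374 = 2 · 4187
4187 = 53 · 79
79 is prime.
So 8374 = 2 · 53 · 79; the largest prime factor is 79.

79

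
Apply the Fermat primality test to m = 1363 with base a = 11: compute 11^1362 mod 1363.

1193

11^1 ≡ 11 (mod 1363)
11^2 ≡ 11^2 = 121 ≡ 121 (mod 1363)
11^4 ≡ 121^2 = 14641 ≡ 1011 (mod 1363)
11^8 ≡ 1011^2 = 1022121 ≡ 1234 (mod 1363)
11^16 ≡ 1234^2 = 1522756 ≡ 285 (mod 1363)
11^32 ≡ 285^2 = 81225 ≡ 808 (mod 1363)
11^64 ≡ 808^2 = 652864 ≡ 1350 (mod 1363)
11^128 ≡ 1350^2 = 1822500 ≡ 169 (mod 1363)
11^256 ≡ 169^2 = 28561 ≡ 1301 (mod 1363)
11^512 ≡ 1301^2 = 1692601 ≡ 1118 (mod 1363)
11^1024 ≡ 1118^2 = 1249924 ≡ 53 (mod 1363)
1362 = 1024 + 256 + 64 + 16 + 2 in binary powers of 2.
So 11^1362 ≡ 53 · 1301 · 1350 · 285 · 121 ≡ 1193 (mod 1363).
Since 1193 ≠ 1, base 11 is a Fermat witness: 1363 is composite.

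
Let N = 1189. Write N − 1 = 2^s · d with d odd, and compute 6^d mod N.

1189 − 1 = 1188 = 2^2 · 297, so d = 297.
6^1 ≡ 6 (mod 1189)
6^2 ≡ 6^2 = 36 ≡ 36 (mod 1189)
6^4 ≡ 36^2 = 1296 ≡ 107 (mod 1189)
6^8 ≡ 107^2 = 11449 ≡ 748 (mod 1189)
6^16 ≡ 748^2 = 559504 ≡ 674 (mod 1189)
6^32 ≡ 674^2 = 454276 ≡ 78 (mod 1189)
6^64 ≡ 78^2 = 6084 ≡ 139 (mod 1189)
6^128 ≡ 139^2 = 19321 ≡ 297 (mod 1189)
6^256 ≡ 297^2 = 88209 ≡ 223 (mod 1189)
297 = 256 + 32 + 8 + 1 in binary powers of 2.
So 6^297 ≡ 223 · 78 · 748 · 6 ≡ 477 (mod 1189).
Squaring chain: 477 → 430; never reaches −1, so base 6 is a Miller–Rabin witness that 1189 is composite.

477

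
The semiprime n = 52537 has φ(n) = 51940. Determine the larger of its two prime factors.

φ(n) = (p−1)(q−1) = n − (p+q) + 1, so p + q = 52537 − 51940 + 1 = 598.
p and q are the roots of t² − 598t + 52537 = 0.
Discriminant: 598² − 4·52537 = 357604 − 210148 = 147456; √147456 = 384.
q = (598 − 384)/2 = 107, p = (598 + 384)/2 = 491.
Check: 107 · 491 = 52537.

491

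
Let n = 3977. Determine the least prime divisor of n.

41

3977 is odd.
Digit sum 26, not divisible by 3.
Ends in 7: not divisible by 5.
7: 3977 = 7·568 + 1
11: 3977 = 11·361 + 6
13: 3977 = 13·305 + 12
17: 3977 = 17·233 + 16
19: 3977 = 19·209 + 6
23: 3977 = 23·172 + 21
29: 3977 = 29·137 + 4
31: 3977 = 31·128 + 9
37: 3977 = 37·107 + 18
41: 3977 = 41·97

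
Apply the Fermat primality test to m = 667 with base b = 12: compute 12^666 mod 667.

12^1 ≡ 12 (mod 667)
12^2 ≡ 12^2 = 144 ≡ 144 (mod 667)
12^4 ≡ 144^2 = 20736 ≡ 59 (mod 667)
12^8 ≡ 59^2 = 3481 ≡ 146 (mod 667)
12^16 ≡ 146^2 = 21316 ≡ 639 (mod 667)
12^32 ≡ 639^2 = 408321 ≡ 117 (mod 667)
12^64 ≡ 117^2 = 13689 ≡ 349 (mod 667)
12^128 ≡ 349^2 = 121801 ≡ 407 (mod 667)
12^256 ≡ 407^2 = 165649 ≡ 233 (mod 667)
12^512 ≡ 233^2 = 54289 ≡ 262 (mod 667)
666 = 512 + 128 + 16 + 8 + 2 in binary powers of 2.
So 12^666 ≡ 262 · 407 · 639 · 146 · 144 ≡ 492 (mod 667).
Since 492 ≠ 1, base 12 is a Fermat witness: 667 is composite.

492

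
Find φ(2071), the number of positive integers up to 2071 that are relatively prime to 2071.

Factor: 2071 = 19 · 109.
φ(2071) = (19−1) · (109−1) = 18 · 108 = 1944.

1944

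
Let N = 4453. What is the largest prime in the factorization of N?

4453 = 61 · 73
73 is prime.
So 4453 = 61 · 73; the largest prime factor is 73.

73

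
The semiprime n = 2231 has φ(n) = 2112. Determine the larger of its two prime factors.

φ(n) = (p−1)(q−1) = n − (p+q) + 1, so p + q = 2231 − 2112 + 1 = 120.
p and q are the roots of t² − 120t + 2231 = 0.
Discriminant: 120² − 4·2231 = 14400 − 8924 = 5476; √5476 = 74.
q = (120 − 74)/2 = 23, p = (120 + 74)/2 = 97.
Check: 23 · 97 = 2231.

97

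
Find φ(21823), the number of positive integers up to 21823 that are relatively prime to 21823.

21528

Factor: 21823 = 139 · 157.
φ(21823) = (139−1) · (157−1) = 138 · 156 = 21528.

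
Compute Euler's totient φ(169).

156

Factor: 169 = 13^2.
φ(169) = 13^1·(13−1) = 156.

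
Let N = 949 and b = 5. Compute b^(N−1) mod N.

885

5^1 ≡ 5 (mod 949)
5^2 ≡ 5^2 = 25 ≡ 25 (mod 949)
5^4 ≡ 25^2 = 625 ≡ 625 (mod 949)
5^8 ≡ 625^2 = 390625 ≡ 586 (mod 949)
5^16 ≡ 586^2 = 343396 ≡ 807 (mod 949)
5^32 ≡ 807^2 = 651249 ≡ 235 (mod 949)
5^64 ≡ 235^2 = 55225 ≡ 183 (mod 949)
5^128 ≡ 183^2 = 33489 ≡ 274 (mod 949)
5^256 ≡ 274^2 = 75076 ≡ 105 (mod 949)
5^512 ≡ 105^2 = 11025 ≡ 586 (mod 949)
948 = 512 + 256 + 128 + 32 + 16 + 4 in binary powers of 2.
So 5^948 ≡ 586 · 105 · 274 · 235 · 807 · 625 ≡ 885 (mod 949).
Since 885 ≠ 1, base 5 is a Fermat witness: 949 is composite.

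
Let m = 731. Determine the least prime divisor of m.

731 is odd.
Digit sum 11, not divisible by 3.
Ends in 1: not divisible by 5.
7: 731 = 7·104 + 3
11: 731 = 11·66 + 5
13: 731 = 13·56 + 3
17: 731 = 17·43

17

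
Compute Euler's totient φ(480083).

Factor: 480083 = 59 · 79 · 103.
φ(480083) = (59−1) · (79−1) · (103−1) = 58 · 78 · 102 = 461448.

461448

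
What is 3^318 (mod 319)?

5

3^1 ≡ 3 (mod 319)
3^2 ≡ 3^2 = 9 ≡ 9 (mod 319)
3^4 ≡ 9^2 = 81 ≡ 81 (mod 319)
3^8 ≡ 81^2 = 6561 ≡ 181 (mod 319)
3^16 ≡ 181^2 = 32761 ≡ 223 (mod 319)
3^32 ≡ 223^2 = 49729 ≡ 284 (mod 319)
3^64 ≡ 284^2 = 80656 ≡ 268 (mod 319)
3^128 ≡ 268^2 = 71824 ≡ 49 (mod 319)
3^256 ≡ 49^2 = 2401 ≡ 168 (mod 319)
318 = 256 + 32 + 16 + 8 + 4 + 2 in binary powers of 2.
So 3^318 ≡ 168 · 284 · 223 · 181 · 81 · 9 ≡ 5 (mod 319).
Since 5 ≠ 1, base 3 is a Fermat witness: 319 is composite.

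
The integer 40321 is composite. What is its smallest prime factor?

61

40321 is odd.
Digit sum 10, not divisible by 3.
Ends in 1: not divisible by 5.
7: 40321 = 7·5760 + 1
11: 40321 = 11·3665 + 6
13: 40321 = 13·3101 + 8
17: 40321 = 17·2371 + 14
19: 40321 = 19·2122 + 3
23: 40321 = 23·1753 + 2
29: 40321 = 29·1390 + 11
31: 40321 = 31·1300 + 21
37: 40321 = 37·1089 + 28
41: 40321 = 41·983 + 18
43: 40321 = 43·937 + 30
47: 40321 = 47·857 + 42
53: 40321 = 53·760 + 41
59: 40321 = 59·683 + 24
61: 40321 = 61·661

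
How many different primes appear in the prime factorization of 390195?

390195 = 3^2 · 43355
43355 = 5 · 8671
8671 = 13 · 667
667 = 23 · 29
390195 = 3^2 · 5 · 13 · 23 · 29, which has 5 distinct prime factors.

5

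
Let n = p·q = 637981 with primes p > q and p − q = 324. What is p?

Since p = q + 324, we have 637981 = q(q + 324), so q² + 324q − 637981 = 0.
Discriminant: 324² + 4·637981 = 104976 + 2551924 = 2656900; √2656900 = 1630.
q = (−324 + 1630)/2 = 653, and p = q + 324 = 977.
Check: 653 · 977 = 637981.

977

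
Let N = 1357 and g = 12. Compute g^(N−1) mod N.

12^1 ≡ 12 (mod 1357)
12^2 ≡ 12^2 = 144 ≡ 144 (mod 1357)
12^4 ≡ 144^2 = 20736 ≡ 381 (mod 1357)
12^8 ≡ 381^2 = 145161 ≡ 1319 (mod 1357)
12^16 ≡ 1319^2 = 1739761 ≡ 87 (mod 1357)
12^32 ≡ 87^2 = 7569 ≡ 784 (mod 1357)
12^64 ≡ 784^2 = 614656 ≡ 1292 (mod 1357)
12^128 ≡ 1292^2 = 1669264 ≡ 154 (mod 1357)
12^256 ≡ 154^2 = 23716 ≡ 647 (mod 1357)
12^512 ≡ 647^2 = 418609 ≡ 653 (mod 1357)
12^1024 ≡ 653^2 = 426409 ≡ 311 (mod 1357)
1356 = 1024 + 256 + 64 + 8 + 4 in binary powers of 2.
So 12^1356 ≡ 311 · 647 · 1292 · 1319 · 381 ≡ 1130 (mod 1357).
Since 1130 ≠ 1, base 12 is a Fermat witness: 1357 is composite.

1130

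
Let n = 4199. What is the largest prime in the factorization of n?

19

4199 = 13 · 323
323 = 17 · 19
19 is prime.
So 4199 = 13 · 17 · 19; the largest prime factor is 19.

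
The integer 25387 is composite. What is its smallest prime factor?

25387 is odd.
Digit sum 25, not divisible by 3.
Ends in 7: not divisible by 5.
7: 25387 = 7·3626 + 5
11: 25387 = 11·2307 + 10
13: 25387 = 13·1952 + 11
17: 25387 = 17·1493 + 6
19: 25387 = 19·1336 + 3
23: 25387 = 23·1103 + 18
29: 25387 = 29·875 + 12
31: 25387 = 31·818 + 29
37: 25387 = 37·686 + 5
41: 25387 = 41·619 + 8
43: 25387 = 43·590 + 17
47: 25387 = 47·540 + 7
53: 25387 = 53·479

53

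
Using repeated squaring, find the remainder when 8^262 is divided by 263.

1

8^1 ≡ 8 (mod 263)
8^2 ≡ 8^2 = 64 ≡ 64 (mod 263)
8^4 ≡ 64^2 = 4096 ≡ 151 (mod 263)
8^8 ≡ 151^2 = 22801 ≡ 183 (mod 263)
8^16 ≡ 183^2 = 33489 ≡ 88 (mod 263)
8^32 ≡ 88^2 = 7744 ≡ 117 (mod 263)
8^64 ≡ 117^2 = 13689 ≡ 13 (mod 263)
8^128 ≡ 13^2 = 169 ≡ 169 (mod 263)
8^256 ≡ 169^2 = 28561 ≡ 157 (mod 263)
262 = 256 + 4 + 2 in binary powers of 2.
So 8^262 ≡ 157 · 151 · 64 ≡ 1 (mod 263).
Since the result is 1, base 8 gives no evidence that 263 is composite.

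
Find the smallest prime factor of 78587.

89

78587 is odd.
Digit sum 35, not divisible by 3.
Ends in 7: not divisible by 5.
7: 78587 = 7·11226 + 5
11: 78587 = 11·7144 + 3
13: 78587 = 13·6045 + 2
17: 78587 = 17·4622 + 13
19: 78587 = 19·4136 + 3
23: 78587 = 23·3416 + 19
29: 78587 = 29·2709 + 26
31: 78587 = 31·2535 + 2
37: 78587 = 37·2123 + 36
41: 78587 = 41·1916 + 31
43: 78587 = 43·1827 + 26
47: 78587 = 47·1672 + 3
53: 78587 = 53·1482 + 41
59: 78587 = 59·1331 + 58
61: 78587 = 61·1288 + 19
67: 78587 = 67·1172 + 63
71: 78587 = 71·1106 + 61
73: 78587 = 73·1076 + 39
79: 78587 = 79·994 + 61
83: 78587 = 83·946 + 69
89: 78587 = 89·883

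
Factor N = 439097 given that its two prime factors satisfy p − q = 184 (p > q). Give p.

Since p = q + 184, we have 439097 = q(q + 184), so q² + 184q − 439097 = 0.
Discriminant: 184² + 4·439097 = 33856 + 1756388 = 1790244; √1790244 = 1338.
q = (−184 + 1338)/2 = 577, and p = q + 184 = 761.
Check: 577 · 761 = 439097.

761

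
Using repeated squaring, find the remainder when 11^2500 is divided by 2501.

11^1 ≡ 11 (mod 2501)
11^2 ≡ 11^2 = 121 ≡ 121 (mod 2501)
11^4 ≡ 121^2 = 14641 ≡ 2136 (mod 2501)
11^8 ≡ 2136^2 = 4562496 ≡ 672 (mod 2501)
11^16 ≡ 672^2 = 451584 ≡ 1404 (mod 2501)
11^32 ≡ 1404^2 = 1971216 ≡ 428 (mod 2501)
11^64 ≡ 428^2 = 183184 ≡ 611 (mod 2501)
11^128 ≡ 611^2 = 373321 ≡ 672 (mod 2501)
11^256 ≡ 672^2 = 451584 ≡ 1404 (mod 2501)
11^512 ≡ 1404^2 = 1971216 ≡ 428 (mod 2501)
11^1024 ≡ 428^2 = 183184 ≡ 611 (mod 2501)
11^2048 ≡ 611^2 = 373321 ≡ 672 (mod 2501)
2500 = 2048 + 256 + 128 + 64 + 4 in binary powers of 2.
So 11^2500 ≡ 672 · 1404 · 672 · 611 · 2136 ≡ 245 (mod 2501).
Since 245 ≠ 1, base 11 is a Fermat witness: 2501 is composite.

245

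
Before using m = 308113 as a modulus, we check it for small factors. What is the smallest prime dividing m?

308113 is odd.
Digit sum 16, not divisible by 3.
Ends in 3: not divisible by 5.
7: 308113 = 7·44016 + 1
11: 308113 = 11·28010 + 3
13: 308113 = 13·23701

13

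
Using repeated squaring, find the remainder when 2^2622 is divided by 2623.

2553

2^1 ≡ 2 (mod 2623)
2^2 ≡ 2^2 = 4 ≡ 4 (mod 2623)
2^4 ≡ 4^2 = 16 ≡ 16 (mod 2623)
2^8 ≡ 16^2 = 256 ≡ 256 (mod 2623)
2^16 ≡ 256^2 = 65536 ≡ 2584 (mod 2623)
2^32 ≡ 2584^2 = 6677056 ≡ 1521 (mod 2623)
2^64 ≡ 1521^2 = 2313441 ≡ 2578 (mod 2623)
2^128 ≡ 2578^2 = 6646084 ≡ 2025 (mod 2623)
2^256 ≡ 2025^2 = 4100625 ≡ 876 (mod 2623)
2^512 ≡ 876^2 = 767376 ≡ 1460 (mod 2623)
2^1024 ≡ 1460^2 = 2131600 ≡ 1724 (mod 2623)
2^2048 ≡ 1724^2 = 2972176 ≡ 317 (mod 2623)
2622 = 2048 + 512 + 32 + 16 + 8 + 4 + 2 in binary powers of 2.
So 2^2622 ≡ 317 · 1460 · 1521 · 2584 · 256 · 16 · 4 ≡ 2553 (mod 2623).
Since 2553 ≠ 1, base 2 is a Fermat witness: 2623 is composite.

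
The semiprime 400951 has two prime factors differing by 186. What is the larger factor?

Since p = q + 186, we have 400951 = q(q + 186), so q² + 186q − 400951 = 0.
Discriminant: 186² + 4·400951 = 34596 + 1603804 = 1638400; √1638400 = 1280.
q = (−186 + 1280)/2 = 547, and p = q + 186 = 733.
Check: 547 · 733 = 400951.

733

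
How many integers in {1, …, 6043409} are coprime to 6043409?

Factor: 6043409 = 173 · 181 · 193.
φ(6043409) = (173−1) · (181−1) · (193−1) = 172 · 180 · 192 = 5944320.

5944320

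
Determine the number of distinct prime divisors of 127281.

127281 = 3 · 42427
42427 = 7 · 6061
6061 = 11 · 551
551 = 19 · 29
127281 = 3 · 7 · 11 · 19 · 29, which has 5 distinct prime factors.

5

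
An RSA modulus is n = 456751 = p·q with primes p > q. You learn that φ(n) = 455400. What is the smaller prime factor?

661

φ(n) = (p−1)(q−1) = n − (p+q) + 1, so p + q = 456751 − 455400 + 1 = 1352.
p and q are the roots of t² − 1352t + 456751 = 0.
Discriminant: 1352² − 4·456751 = 1827904 − 1827004 = 900; √900 = 30.
q = (1352 − 30)/2 = 661, p = (1352 + 30)/2 = 691.
Check: 661 · 691 = 456751.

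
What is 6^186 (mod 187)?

6^1 ≡ 6 (mod 187)
6^2 ≡ 6^2 = 36 ≡ 36 (mod 187)
6^4 ≡ 36^2 = 1296 ≡ 174 (mod 187)
6^8 ≡ 174^2 = 30276 ≡ 169 (mod 187)
6^16 ≡ 169^2 = 28561 ≡ 137 (mod 187)
6^32 ≡ 137^2 = 18769 ≡ 69 (mod 187)
6^64 ≡ 69^2 = 4761 ≡ 86 (mod 187)
6^128 ≡ 86^2 = 7396 ≡ 103 (mod 187)
186 = 128 + 32 + 16 + 8 + 2 in binary powers of 2.
So 6^186 ≡ 103 · 69 · 137 · 169 · 36 ≡ 49 (mod 187).
Since 49 ≠ 1, base 6 is a Fermat witness: 187 is composite.

49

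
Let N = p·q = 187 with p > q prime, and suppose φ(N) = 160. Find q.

φ(n) = (p−1)(q−1) = n − (p+q) + 1, so p + q = 187 − 160 + 1 = 28.
p and q are the roots of t² − 28t + 187 = 0.
Discriminant: 28² − 4·187 = 784 − 748 = 36; √36 = 6.
q = (28 − 6)/2 = 11, p = (28 + 6)/2 = 17.
Check: 11 · 17 = 187.

11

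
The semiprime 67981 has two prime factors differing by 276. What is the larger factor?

433

Since p = q + 276, we have 67981 = q(q + 276), so q² + 276q − 67981 = 0.
Discriminant: 276² + 4·67981 = 76176 + 271924 = 348100; √348100 = 590.
q = (−276 + 590)/2 = 157, and p = q + 276 = 433.
Check: 157 · 433 = 67981.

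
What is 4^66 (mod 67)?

4^1 ≡ 4 (mod 67)
4^2 ≡ 4^2 = 16 ≡ 16 (mod 67)
4^4 ≡ 16^2 = 256 ≡ 55 (mod 67)
4^8 ≡ 55^2 = 3025 ≡ 10 (mod 67)
4^16 ≡ 10^2 = 100 ≡ 33 (mod 67)
4^32 ≡ 33^2 = 1089 ≡ 17 (mod 67)
4^64 ≡ 17^2 = 289 ≡ 21 (mod 67)
66 = 64 + 2 in binary powers of 2.
So 4^66 ≡ 21 · 16 ≡ 1 (mod 67).
Since the result is 1, base 4 gives no evidence that 67 is composite.

1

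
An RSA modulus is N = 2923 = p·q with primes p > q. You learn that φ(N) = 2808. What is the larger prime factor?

φ(n) = (p−1)(q−1) = n − (p+q) + 1, so p + q = 2923 − 2808 + 1 = 116.
p and q are the roots of t² − 116t + 2923 = 0.
Discriminant: 116² − 4·2923 = 13456 − 11692 = 1764; √1764 = 42.
q = (116 − 42)/2 = 37, p = (116 + 42)/2 = 79.
Check: 37 · 79 = 2923.

79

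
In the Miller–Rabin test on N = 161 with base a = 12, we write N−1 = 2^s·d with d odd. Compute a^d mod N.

87

161 − 1 = 160 = 2^5 · 5, so d = 5.
12^1 ≡ 12 (mod 161)
12^2 ≡ 12^2 = 144 ≡ 144 (mod 161)
12^4 ≡ 144^2 = 20736 ≡ 128 (mod 161)
5 = 4 + 1 in binary powers of 2.
So 12^5 ≡ 128 · 12 ≡ 87 (mod 161).
Squaring chain: 87 → 2 → 4 → 16 → 95; never reaches −1, so base 12 is a Miller–Rabin witness that 161 is composite.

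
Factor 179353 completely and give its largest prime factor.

179353 = 43 · 4171
4171 = 43 · 97
97 is prime.
So 179353 = 43^2 · 97; the largest prime factor is 97.

97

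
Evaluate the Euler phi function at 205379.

201898

Factor: 205379 = 59^3.
φ(205379) = 59^2·(59−1) = 201898.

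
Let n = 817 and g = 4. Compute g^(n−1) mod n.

4^1 ≡ 4 (mod 817)
4^2 ≡ 4^2 = 16 ≡ 16 (mod 817)
4^4 ≡ 16^2 = 256 ≡ 256 (mod 817)
4^8 ≡ 256^2 = 65536 ≡ 176 (mod 817)
4^16 ≡ 176^2 = 30976 ≡ 747 (mod 817)
4^32 ≡ 747^2 = 558009 ≡ 815 (mod 817)
4^64 ≡ 815^2 = 664225 ≡ 4 (mod 817)
4^128 ≡ 4^2 = 16 ≡ 16 (mod 817)
4^256 ≡ 16^2 = 256 ≡ 256 (mod 817)
4^512 ≡ 256^2 = 65536 ≡ 176 (mod 817)
816 = 512 + 256 + 32 + 16 in binary powers of 2.
So 4^816 ≡ 176 · 256 · 815 · 747 ≡ 600 (mod 817).
Since 600 ≠ 1, base 4 is a Fermat witness: 817 is composite.

600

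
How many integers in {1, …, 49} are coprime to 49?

42

Factor: 49 = 7^2.
φ(49) = 7^1·(7−1) = 42.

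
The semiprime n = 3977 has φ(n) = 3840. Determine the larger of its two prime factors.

97

φ(n) = (p−1)(q−1) = n − (p+q) + 1, so p + q = 3977 − 3840 + 1 = 138.
p and q are the roots of t² − 138t + 3977 = 0.
Discriminant: 138² − 4·3977 = 19044 − 15908 = 3136; √3136 = 56.
q = (138 − 56)/2 = 41, p = (138 + 56)/2 = 97.
Check: 41 · 97 = 3977.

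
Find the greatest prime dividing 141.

141 = 3 · 47
47 is prime.
So 141 = 3 · 47; the largest prime factor is 47.

47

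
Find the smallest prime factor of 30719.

30719 is odd.
Digit sum 20, not divisible by 3.
Ends in 9: not divisible by 5.
7: 30719 = 7·4388 + 3
11: 30719 = 11·2792 + 7
13: 30719 = 13·2363

13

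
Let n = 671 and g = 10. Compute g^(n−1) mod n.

441

10^1 ≡ 10 (mod 671)
10^2 ≡ 10^2 = 100 ≡ 100 (mod 671)
10^4 ≡ 100^2 = 10000 ≡ 606 (mod 671)
10^8 ≡ 606^2 = 367236 ≡ 199 (mod 671)
10^16 ≡ 199^2 = 39601 ≡ 12 (mod 671)
10^32 ≡ 12^2 = 144 ≡ 144 (mod 671)
10^64 ≡ 144^2 = 20736 ≡ 606 (mod 671)
10^128 ≡ 606^2 = 367236 ≡ 199 (mod 671)
10^256 ≡ 199^2 = 39601 ≡ 12 (mod 671)
10^512 ≡ 12^2 = 144 ≡ 144 (mod 671)
670 = 512 + 128 + 16 + 8 + 4 + 2 in binary powers of 2.
So 10^670 ≡ 144 · 199 · 12 · 199 · 606 · 100 ≡ 441 (mod 671).
Since 441 ≠ 1, base 10 is a Fermat witness: 671 is composite.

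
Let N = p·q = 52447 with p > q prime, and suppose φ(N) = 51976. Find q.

φ(n) = (p−1)(q−1) = n − (p+q) + 1, so p + q = 52447 − 51976 + 1 = 472.
p and q are the roots of t² − 472t + 52447 = 0.
Discriminant: 472² − 4·52447 = 222784 − 209788 = 12996; √12996 = 114.
q = (472 − 114)/2 = 179, p = (472 + 114)/2 = 293.
Check: 179 · 293 = 52447.

179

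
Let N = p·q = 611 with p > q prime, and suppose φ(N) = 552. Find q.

13

φ(n) = (p−1)(q−1) = n − (p+q) + 1, so p + q = 611 − 552 + 1 = 60.
p and q are the roots of t² − 60t + 611 = 0.
Discriminant: 60² − 4·611 = 3600 − 2444 = 1156; √1156 = 34.
q = (60 − 34)/2 = 13, p = (60 + 34)/2 = 47.
Check: 13 · 47 = 611.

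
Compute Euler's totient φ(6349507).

6246912

Factor: 6349507 = 167 · 193 · 197.
φ(6349507) = (167−1) · (193−1) · (197−1) = 166 · 192 · 196 = 6246912.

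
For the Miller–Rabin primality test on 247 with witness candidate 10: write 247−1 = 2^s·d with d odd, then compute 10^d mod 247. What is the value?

247 − 1 = 246 = 2^1 · 123, so d = 123.
10^1 ≡ 10 (mod 247)
10^2 ≡ 10^2 = 100 ≡ 100 (mod 247)
10^4 ≡ 100^2 = 10000 ≡ 120 (mod 247)
10^8 ≡ 120^2 = 14400 ≡ 74 (mod 247)
10^16 ≡ 74^2 = 5476 ≡ 42 (mod 247)
10^32 ≡ 42^2 = 1764 ≡ 35 (mod 247)
10^64 ≡ 35^2 = 1225 ≡ 237 (mod 247)
123 = 64 + 32 + 16 + 8 + 2 + 1 in binary powers of 2.
So 10^123 ≡ 237 · 35 · 42 · 74 · 100 · 10 ≡ 103 (mod 247).
Squaring chain: 103; never reaches −1, so base 10 is a Miller–Rabin witness that 247 is composite.

103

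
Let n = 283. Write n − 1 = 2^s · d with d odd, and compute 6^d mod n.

283 − 1 = 282 = 2^1 · 141, so d = 141.
6^1 ≡ 6 (mod 283)
6^2 ≡ 6^2 = 36 ≡ 36 (mod 283)
6^4 ≡ 36^2 = 1296 ≡ 164 (mod 283)
6^8 ≡ 164^2 = 26896 ≡ 11 (mod 283)
6^16 ≡ 11^2 = 121 ≡ 121 (mod 283)
6^32 ≡ 121^2 = 14641 ≡ 208 (mod 283)
6^64 ≡ 208^2 = 43264 ≡ 248 (mod 283)
6^128 ≡ 248^2 = 61504 ≡ 93 (mod 283)
141 = 128 + 8 + 4 + 1 in binary powers of 2.
So 6^141 ≡ 93 · 11 · 164 · 6 ≡ 1 (mod 283).
Since 6^d ≡ 1 (mod 283), base 6 does not prove 283 composite.

1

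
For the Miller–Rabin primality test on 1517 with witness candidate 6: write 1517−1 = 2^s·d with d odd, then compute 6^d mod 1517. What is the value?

1517 − 1 = 1516 = 2^2 · 379, so d = 379.
6^1 ≡ 6 (mod 1517)
6^2 ≡ 6^2 = 36 ≡ 36 (mod 1517)
6^4 ≡ 36^2 = 1296 ≡ 1296 (mod 1517)
6^8 ≡ 1296^2 = 1679616 ≡ 297 (mod 1517)
6^16 ≡ 297^2 = 88209 ≡ 223 (mod 1517)
6^32 ≡ 223^2 = 49729 ≡ 1185 (mod 1517)
6^64 ≡ 1185^2 = 1404225 ≡ 1000 (mod 1517)
6^128 ≡ 1000^2 = 1000000 ≡ 297 (mod 1517)
6^256 ≡ 297^2 = 88209 ≡ 223 (mod 1517)
379 = 256 + 64 + 32 + 16 + 8 + 2 + 1 in binary powers of 2.
So 6^379 ≡ 223 · 1000 · 1185 · 223 · 297 · 36 · 6 ≡ 1141 (mod 1517).
Squaring chain: 1141 → 295; never reaches −1, so base 6 is a Miller–Rabin witness that 1517 is composite.

1141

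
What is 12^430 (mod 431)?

1

12^1 ≡ 12 (mod 431)
12^2 ≡ 12^2 = 144 ≡ 144 (mod 431)
12^4 ≡ 144^2 = 20736 ≡ 48 (mod 431)
12^8 ≡ 48^2 = 2304 ≡ 149 (mod 431)
12^16 ≡ 149^2 = 22201 ≡ 220 (mod 431)
12^32 ≡ 220^2 = 48400 ≡ 128 (mod 431)
12^64 ≡ 128^2 = 16384 ≡ 6 (mod 431)
12^128 ≡ 6^2 = 36 ≡ 36 (mod 431)
12^256 ≡ 36^2 = 1296 ≡ 3 (mod 431)
430 = 256 + 128 + 32 + 8 + 4 + 2 in binary powers of 2.
So 12^430 ≡ 3 · 36 · 128 · 149 · 48 · 144 ≡ 1 (mod 431).
Since the result is 1, base 12 gives no evidence that 431 is composite.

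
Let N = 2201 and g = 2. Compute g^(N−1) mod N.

2^1 ≡ 2 (mod 2201)
2^2 ≡ 2^2 = 4 ≡ 4 (mod 2201)
2^4 ≡ 4^2 = 16 ≡ 16 (mod 2201)
2^8 ≡ 16^2 = 256 ≡ 256 (mod 2201)
2^16 ≡ 256^2 = 65536 ≡ 1707 (mod 2201)
2^32 ≡ 1707^2 = 2913849 ≡ 1926 (mod 2201)
2^64 ≡ 1926^2 = 3709476 ≡ 791 (mod 2201)
2^128 ≡ 791^2 = 625681 ≡ 597 (mod 2201)
2^256 ≡ 597^2 = 356409 ≡ 2048 (mod 2201)
2^512 ≡ 2048^2 = 4194304 ≡ 1399 (mod 2201)
2^1024 ≡ 1399^2 = 1957201 ≡ 512 (mod 2201)
2^2048 ≡ 512^2 = 262144 ≡ 225 (mod 2201)
2200 = 2048 + 128 + 16 + 8 in binary powers of 2.
So 2^2200 ≡ 225 · 597 · 1707 · 256 ≡ 1582 (mod 2201).
Since 1582 ≠ 1, base 2 is a Fermat witness: 2201 is composite.

1582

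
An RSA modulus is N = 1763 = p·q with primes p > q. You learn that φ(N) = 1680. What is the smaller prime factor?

41

φ(n) = (p−1)(q−1) = n − (p+q) + 1, so p + q = 1763 − 1680 + 1 = 84.
p and q are the roots of t² − 84t + 1763 = 0.
Discriminant: 84² − 4·1763 = 7056 − 7052 = 4; √4 = 2.
q = (84 − 2)/2 = 41, p = (84 + 2)/2 = 43.
Check: 41 · 43 = 1763.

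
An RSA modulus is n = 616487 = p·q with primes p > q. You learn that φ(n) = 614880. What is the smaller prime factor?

631

φ(n) = (p−1)(q−1) = n − (p+q) + 1, so p + q = 616487 − 614880 + 1 = 1608.
p and q are the roots of t² − 1608t + 616487 = 0.
Discriminant: 1608² − 4·616487 = 2585664 − 2465948 = 119716; √119716 = 346.
q = (1608 − 346)/2 = 631, p = (1608 + 346)/2 = 977.
Check: 631 · 977 = 616487.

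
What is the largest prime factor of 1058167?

83

1058167 = 11 · 96197
96197 = 19 · 5063
5063 = 61 · 83
83 is prime.
So 1058167 = 11 · 19 · 61 · 83; the largest prime factor is 83.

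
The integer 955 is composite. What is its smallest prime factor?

5

955 is odd.
Digit sum 19, not divisible by 3.
Ends in 5: divisible by 5.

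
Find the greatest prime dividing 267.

89

267 = 3 · 89
89 is prime.
So 267 = 3 · 89; the largest prime factor is 89.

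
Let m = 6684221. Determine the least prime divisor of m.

6684221 is odd.
Digit sum 29, not divisible by 3.
Ends in 1: not divisible by 5.
7: 6684221 = 7·954888 + 5
11: 6684221 = 11·607656 + 5
13: 6684221 = 13·514170 + 11
17: 6684221 = 17·393189 + 8
19: 6684221 = 19·351801 + 2
23: 6684221 = 23·290618 + 7
29: 6684221 = 29·230490 + 11
31: 6684221 = 31·215620 + 1
37: 6684221 = 37·180654 + 23
41: 6684221 = 41·163029 + 32
43: 6684221 = 43·155447

43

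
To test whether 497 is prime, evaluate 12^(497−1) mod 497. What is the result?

12^1 ≡ 12 (mod 497)
12^2 ≡ 12^2 = 144 ≡ 144 (mod 497)
12^4 ≡ 144^2 = 20736 ≡ 359 (mod 497)
12^8 ≡ 359^2 = 128881 ≡ 158 (mod 497)
12^16 ≡ 158^2 = 24964 ≡ 114 (mod 497)
12^32 ≡ 114^2 = 12996 ≡ 74 (mod 497)
12^64 ≡ 74^2 = 5476 ≡ 9 (mod 497)
12^128 ≡ 9^2 = 81 ≡ 81 (mod 497)
12^256 ≡ 81^2 = 6561 ≡ 100 (mod 497)
496 = 256 + 128 + 64 + 32 + 16 in binary powers of 2.
So 12^496 ≡ 100 · 81 · 9 · 74 · 114 ≡ 79 (mod 497).
Since 79 ≠ 1, base 12 is a Fermat witness: 497 is composite.

79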